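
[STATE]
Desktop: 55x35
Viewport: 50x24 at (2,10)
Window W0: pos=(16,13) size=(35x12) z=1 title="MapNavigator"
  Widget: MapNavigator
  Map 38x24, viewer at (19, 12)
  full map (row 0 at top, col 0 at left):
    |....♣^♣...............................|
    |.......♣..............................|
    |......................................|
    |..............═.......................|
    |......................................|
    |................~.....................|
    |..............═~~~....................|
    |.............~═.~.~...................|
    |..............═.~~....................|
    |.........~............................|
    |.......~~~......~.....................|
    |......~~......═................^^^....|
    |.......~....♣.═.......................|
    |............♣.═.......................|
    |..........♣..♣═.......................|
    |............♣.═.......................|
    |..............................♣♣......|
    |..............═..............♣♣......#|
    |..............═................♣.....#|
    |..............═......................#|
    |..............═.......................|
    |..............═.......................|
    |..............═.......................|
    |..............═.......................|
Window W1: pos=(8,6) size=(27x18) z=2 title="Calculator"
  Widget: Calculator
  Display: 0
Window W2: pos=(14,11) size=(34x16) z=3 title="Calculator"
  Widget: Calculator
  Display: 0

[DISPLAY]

      ┃┌───┬───┬───┬───┐        ┃                 
      ┃│ 7 │┏━━━━━━━━━━━━━━━━━━━━━━━━━━━━━━━━┓    
      ┃├───┼┃ Calculator                     ┃    
      ┃│ 4 │┠────────────────────────────────┨━━┓ 
      ┃├───┼┃                               0┃  ┃ 
      ┃│ 1 │┃┌───┬───┬───┬───┐               ┃──┨ 
      ┃├───┼┃│ 7 │ 8 │ 9 │ ÷ │               ┃..┃ 
      ┃│ 0 │┃├───┼───┼───┼───┤               ┃..┃ 
      ┃├───┼┃│ 4 │ 5 │ 6 │ × │               ┃..┃ 
      ┃│ C │┃├───┼───┼───┼───┤               ┃..┃ 
      ┃└───┴┃│ 1 │ 2 │ 3 │ - │               ┃..┃ 
      ┃     ┃├───┼───┼───┼───┤               ┃..┃ 
      ┃     ┃│ 0 │ . │ = │ + │               ┃..┃ 
      ┗━━━━━┃├───┼───┼───┼───┤               ┃..┃ 
            ┃│ C │ MC│ MR│ M+│               ┃━━┛ 
            ┃└───┴───┴───┴───┘               ┃    
            ┗━━━━━━━━━━━━━━━━━━━━━━━━━━━━━━━━┛    
                                                  
                                                  
                                                  
                                                  
                                                  
                                                  
                                                  


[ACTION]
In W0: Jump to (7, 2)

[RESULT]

      ┃┌───┬───┬───┬───┐        ┃                 
      ┃│ 7 │┏━━━━━━━━━━━━━━━━━━━━━━━━━━━━━━━━┓    
      ┃├───┼┃ Calculator                     ┃    
      ┃│ 4 │┠────────────────────────────────┨━━┓ 
      ┃├───┼┃                               0┃  ┃ 
      ┃│ 1 │┃┌───┬───┬───┬───┐               ┃──┨ 
      ┃├───┼┃│ 7 │ 8 │ 9 │ ÷ │               ┃  ┃ 
      ┃│ 0 │┃├───┼───┼───┼───┤               ┃  ┃ 
      ┃├───┼┃│ 4 │ 5 │ 6 │ × │               ┃..┃ 
      ┃│ C │┃├───┼───┼───┼───┤               ┃..┃ 
      ┃└───┴┃│ 1 │ 2 │ 3 │ - │               ┃..┃ 
      ┃     ┃├───┼───┼───┼───┤               ┃..┃ 
      ┃     ┃│ 0 │ . │ = │ + │               ┃..┃ 
      ┗━━━━━┃├───┼───┼───┼───┤               ┃..┃ 
            ┃│ C │ MC│ MR│ M+│               ┃━━┛ 
            ┃└───┴───┴───┴───┘               ┃    
            ┗━━━━━━━━━━━━━━━━━━━━━━━━━━━━━━━━┛    
                                                  
                                                  
                                                  
                                                  
                                                  
                                                  
                                                  


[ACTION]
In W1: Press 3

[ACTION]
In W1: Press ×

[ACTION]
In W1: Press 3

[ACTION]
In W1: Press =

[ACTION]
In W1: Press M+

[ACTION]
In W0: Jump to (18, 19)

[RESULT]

      ┃┌───┬───┬───┬───┐        ┃                 
      ┃│ 7 │┏━━━━━━━━━━━━━━━━━━━━━━━━━━━━━━━━┓    
      ┃├───┼┃ Calculator                     ┃    
      ┃│ 4 │┠────────────────────────────────┨━━┓ 
      ┃├───┼┃                               0┃  ┃ 
      ┃│ 1 │┃┌───┬───┬───┬───┐               ┃──┨ 
      ┃├───┼┃│ 7 │ 8 │ 9 │ ÷ │               ┃..┃ 
      ┃│ 0 │┃├───┼───┼───┼───┤               ┃..┃ 
      ┃├───┼┃│ 4 │ 5 │ 6 │ × │               ┃..┃ 
      ┃│ C │┃├───┼───┼───┼───┤               ┃..┃ 
      ┃└───┴┃│ 1 │ 2 │ 3 │ - │               ┃..┃ 
      ┃     ┃├───┼───┼───┼───┤               ┃..┃ 
      ┃     ┃│ 0 │ . │ = │ + │               ┃..┃ 
      ┗━━━━━┃├───┼───┼───┼───┤               ┃..┃ 
            ┃│ C │ MC│ MR│ M+│               ┃━━┛ 
            ┃└───┴───┴───┴───┘               ┃    
            ┗━━━━━━━━━━━━━━━━━━━━━━━━━━━━━━━━┛    
                                                  
                                                  
                                                  
                                                  
                                                  
                                                  
                                                  


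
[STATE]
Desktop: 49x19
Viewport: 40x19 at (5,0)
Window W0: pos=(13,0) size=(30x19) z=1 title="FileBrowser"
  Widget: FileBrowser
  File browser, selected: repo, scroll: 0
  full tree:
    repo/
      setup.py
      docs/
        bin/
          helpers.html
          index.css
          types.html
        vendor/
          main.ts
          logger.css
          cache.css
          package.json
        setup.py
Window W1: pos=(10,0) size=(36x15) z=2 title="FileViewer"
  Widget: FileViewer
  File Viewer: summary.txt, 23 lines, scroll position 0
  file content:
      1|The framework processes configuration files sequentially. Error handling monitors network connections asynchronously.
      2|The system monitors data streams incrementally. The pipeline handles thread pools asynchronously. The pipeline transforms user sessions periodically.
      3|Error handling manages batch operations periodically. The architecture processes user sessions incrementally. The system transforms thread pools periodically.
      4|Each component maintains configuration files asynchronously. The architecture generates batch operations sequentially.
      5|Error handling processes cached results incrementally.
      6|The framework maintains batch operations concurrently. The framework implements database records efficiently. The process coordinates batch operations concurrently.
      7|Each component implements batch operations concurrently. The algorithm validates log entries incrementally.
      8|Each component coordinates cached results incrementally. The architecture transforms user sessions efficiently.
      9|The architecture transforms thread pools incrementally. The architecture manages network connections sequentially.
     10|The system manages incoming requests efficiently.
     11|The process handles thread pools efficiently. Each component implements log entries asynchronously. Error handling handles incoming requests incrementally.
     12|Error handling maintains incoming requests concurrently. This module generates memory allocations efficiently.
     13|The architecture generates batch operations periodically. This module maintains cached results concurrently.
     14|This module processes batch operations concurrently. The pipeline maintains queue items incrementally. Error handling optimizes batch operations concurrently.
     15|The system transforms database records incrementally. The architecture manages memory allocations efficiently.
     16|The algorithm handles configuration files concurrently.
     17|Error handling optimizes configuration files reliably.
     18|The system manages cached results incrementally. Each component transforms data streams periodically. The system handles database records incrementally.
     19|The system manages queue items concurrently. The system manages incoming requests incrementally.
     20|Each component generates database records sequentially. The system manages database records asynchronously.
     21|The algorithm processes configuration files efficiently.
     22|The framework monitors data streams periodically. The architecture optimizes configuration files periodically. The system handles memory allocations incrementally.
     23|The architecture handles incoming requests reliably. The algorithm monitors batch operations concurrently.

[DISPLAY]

     ┏━━━━━━━━━━━━━━━━━━━━━━━━━━━━━━━━━━
     ┃ FileViewer                       
     ┠──────────────────────────────────
     ┃The framework processes configura▲
     ┃The system monitors data streams █
     ┃Error handling manages batch oper░
     ┃Each component maintains configur░
     ┃Error handling processes cached r░
     ┃The framework maintains batch ope░
     ┃Each component implements batch o░
     ┃Each component coordinates cached░
     ┃The architecture transforms threa░
     ┃The system manages incoming reque░
     ┃The process handles thread pools ▼
     ┗━━━━━━━━━━━━━━━━━━━━━━━━━━━━━━━━━━
        ┃                            ┃  
        ┃                            ┃  
        ┃                            ┃  
        ┗━━━━━━━━━━━━━━━━━━━━━━━━━━━━┛  


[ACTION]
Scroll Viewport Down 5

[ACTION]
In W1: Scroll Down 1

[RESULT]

     ┏━━━━━━━━━━━━━━━━━━━━━━━━━━━━━━━━━━
     ┃ FileViewer                       
     ┠──────────────────────────────────
     ┃The system monitors data streams ▲
     ┃Error handling manages batch oper█
     ┃Each component maintains configur░
     ┃Error handling processes cached r░
     ┃The framework maintains batch ope░
     ┃Each component implements batch o░
     ┃Each component coordinates cached░
     ┃The architecture transforms threa░
     ┃The system manages incoming reque░
     ┃The process handles thread pools ░
     ┃Error handling maintains incoming▼
     ┗━━━━━━━━━━━━━━━━━━━━━━━━━━━━━━━━━━
        ┃                            ┃  
        ┃                            ┃  
        ┃                            ┃  
        ┗━━━━━━━━━━━━━━━━━━━━━━━━━━━━┛  


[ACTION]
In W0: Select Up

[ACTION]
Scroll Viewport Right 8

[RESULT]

 ┏━━━━━━━━━━━━━━━━━━━━━━━━━━━━━━━━━━┓   
 ┃ FileViewer                       ┃   
 ┠──────────────────────────────────┨   
 ┃The system monitors data streams ▲┃   
 ┃Error handling manages batch oper█┃   
 ┃Each component maintains configur░┃   
 ┃Error handling processes cached r░┃   
 ┃The framework maintains batch ope░┃   
 ┃Each component implements batch o░┃   
 ┃Each component coordinates cached░┃   
 ┃The architecture transforms threa░┃   
 ┃The system manages incoming reque░┃   
 ┃The process handles thread pools ░┃   
 ┃Error handling maintains incoming▼┃   
 ┗━━━━━━━━━━━━━━━━━━━━━━━━━━━━━━━━━━┛   
    ┃                            ┃      
    ┃                            ┃      
    ┃                            ┃      
    ┗━━━━━━━━━━━━━━━━━━━━━━━━━━━━┛      


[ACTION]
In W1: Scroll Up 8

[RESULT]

 ┏━━━━━━━━━━━━━━━━━━━━━━━━━━━━━━━━━━┓   
 ┃ FileViewer                       ┃   
 ┠──────────────────────────────────┨   
 ┃The framework processes configura▲┃   
 ┃The system monitors data streams █┃   
 ┃Error handling manages batch oper░┃   
 ┃Each component maintains configur░┃   
 ┃Error handling processes cached r░┃   
 ┃The framework maintains batch ope░┃   
 ┃Each component implements batch o░┃   
 ┃Each component coordinates cached░┃   
 ┃The architecture transforms threa░┃   
 ┃The system manages incoming reque░┃   
 ┃The process handles thread pools ▼┃   
 ┗━━━━━━━━━━━━━━━━━━━━━━━━━━━━━━━━━━┛   
    ┃                            ┃      
    ┃                            ┃      
    ┃                            ┃      
    ┗━━━━━━━━━━━━━━━━━━━━━━━━━━━━┛      


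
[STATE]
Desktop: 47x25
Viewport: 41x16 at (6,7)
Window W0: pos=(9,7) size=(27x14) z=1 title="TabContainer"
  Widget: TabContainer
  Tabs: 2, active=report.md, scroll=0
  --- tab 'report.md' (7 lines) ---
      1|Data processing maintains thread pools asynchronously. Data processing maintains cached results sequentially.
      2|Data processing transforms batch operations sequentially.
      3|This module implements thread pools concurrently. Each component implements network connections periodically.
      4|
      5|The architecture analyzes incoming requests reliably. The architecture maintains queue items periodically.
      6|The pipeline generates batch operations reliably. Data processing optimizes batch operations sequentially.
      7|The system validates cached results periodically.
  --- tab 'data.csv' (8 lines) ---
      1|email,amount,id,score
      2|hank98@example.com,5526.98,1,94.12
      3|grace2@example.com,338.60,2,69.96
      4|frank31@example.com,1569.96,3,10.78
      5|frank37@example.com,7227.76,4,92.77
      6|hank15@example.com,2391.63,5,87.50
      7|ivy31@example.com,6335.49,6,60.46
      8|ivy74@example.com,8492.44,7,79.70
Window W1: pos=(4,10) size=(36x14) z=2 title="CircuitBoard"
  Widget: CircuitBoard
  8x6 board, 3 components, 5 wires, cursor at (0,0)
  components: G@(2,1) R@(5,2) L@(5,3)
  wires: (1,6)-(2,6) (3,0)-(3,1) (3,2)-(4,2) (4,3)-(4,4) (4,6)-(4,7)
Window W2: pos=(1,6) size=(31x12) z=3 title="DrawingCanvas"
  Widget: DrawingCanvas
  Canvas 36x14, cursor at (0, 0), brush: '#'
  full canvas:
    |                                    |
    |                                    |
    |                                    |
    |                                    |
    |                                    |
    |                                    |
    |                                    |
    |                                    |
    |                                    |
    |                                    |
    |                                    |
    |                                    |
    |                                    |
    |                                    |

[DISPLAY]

wingCanvas               ┃━━━┓           
─────────────────────────┨   ┃           
                         ┃───┨           
                         ┃━━━━━━━┓       
                         ┃       ┃       
                         ┃───────┨       
                         ┃       ┃       
                         ┃       ┃       
                         ┃       ┃       
                         ┃ ·     ┃       
━━━━━━━━━━━━━━━━━━━━━━━━━┛ │     ┃       
       G                   ·     ┃       
                                 ┃       
   · ─ ·   ·                     ┃       
           │                     ┃       
           ·   · ─ ·       · ─ · ┃       


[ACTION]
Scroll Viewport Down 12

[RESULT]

                         ┃───┨           
                         ┃━━━━━━━┓       
                         ┃       ┃       
                         ┃───────┨       
                         ┃       ┃       
                         ┃       ┃       
                         ┃       ┃       
                         ┃ ·     ┃       
━━━━━━━━━━━━━━━━━━━━━━━━━┛ │     ┃       
       G                   ·     ┃       
                                 ┃       
   · ─ ·   ·                     ┃       
           │                     ┃       
           ·   · ─ ·       · ─ · ┃       
━━━━━━━━━━━━━━━━━━━━━━━━━━━━━━━━━┛       
                                         


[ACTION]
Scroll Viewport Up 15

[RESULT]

                                         
                                         
                                         
                                         
                                         
                                         
━━━━━━━━━━━━━━━━━━━━━━━━━┓               
wingCanvas               ┃━━━┓           
─────────────────────────┨   ┃           
                         ┃───┨           
                         ┃━━━━━━━┓       
                         ┃       ┃       
                         ┃───────┨       
                         ┃       ┃       
                         ┃       ┃       
                         ┃       ┃       


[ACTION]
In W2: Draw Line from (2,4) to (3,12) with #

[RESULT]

                                         
                                         
                                         
                                         
                                         
                                         
━━━━━━━━━━━━━━━━━━━━━━━━━┓               
wingCanvas               ┃━━━┓           
─────────────────────────┨   ┃           
                         ┃───┨           
                         ┃━━━━━━━┓       
#####                    ┃       ┃       
     ####                ┃───────┨       
                         ┃       ┃       
                         ┃       ┃       
                         ┃       ┃       


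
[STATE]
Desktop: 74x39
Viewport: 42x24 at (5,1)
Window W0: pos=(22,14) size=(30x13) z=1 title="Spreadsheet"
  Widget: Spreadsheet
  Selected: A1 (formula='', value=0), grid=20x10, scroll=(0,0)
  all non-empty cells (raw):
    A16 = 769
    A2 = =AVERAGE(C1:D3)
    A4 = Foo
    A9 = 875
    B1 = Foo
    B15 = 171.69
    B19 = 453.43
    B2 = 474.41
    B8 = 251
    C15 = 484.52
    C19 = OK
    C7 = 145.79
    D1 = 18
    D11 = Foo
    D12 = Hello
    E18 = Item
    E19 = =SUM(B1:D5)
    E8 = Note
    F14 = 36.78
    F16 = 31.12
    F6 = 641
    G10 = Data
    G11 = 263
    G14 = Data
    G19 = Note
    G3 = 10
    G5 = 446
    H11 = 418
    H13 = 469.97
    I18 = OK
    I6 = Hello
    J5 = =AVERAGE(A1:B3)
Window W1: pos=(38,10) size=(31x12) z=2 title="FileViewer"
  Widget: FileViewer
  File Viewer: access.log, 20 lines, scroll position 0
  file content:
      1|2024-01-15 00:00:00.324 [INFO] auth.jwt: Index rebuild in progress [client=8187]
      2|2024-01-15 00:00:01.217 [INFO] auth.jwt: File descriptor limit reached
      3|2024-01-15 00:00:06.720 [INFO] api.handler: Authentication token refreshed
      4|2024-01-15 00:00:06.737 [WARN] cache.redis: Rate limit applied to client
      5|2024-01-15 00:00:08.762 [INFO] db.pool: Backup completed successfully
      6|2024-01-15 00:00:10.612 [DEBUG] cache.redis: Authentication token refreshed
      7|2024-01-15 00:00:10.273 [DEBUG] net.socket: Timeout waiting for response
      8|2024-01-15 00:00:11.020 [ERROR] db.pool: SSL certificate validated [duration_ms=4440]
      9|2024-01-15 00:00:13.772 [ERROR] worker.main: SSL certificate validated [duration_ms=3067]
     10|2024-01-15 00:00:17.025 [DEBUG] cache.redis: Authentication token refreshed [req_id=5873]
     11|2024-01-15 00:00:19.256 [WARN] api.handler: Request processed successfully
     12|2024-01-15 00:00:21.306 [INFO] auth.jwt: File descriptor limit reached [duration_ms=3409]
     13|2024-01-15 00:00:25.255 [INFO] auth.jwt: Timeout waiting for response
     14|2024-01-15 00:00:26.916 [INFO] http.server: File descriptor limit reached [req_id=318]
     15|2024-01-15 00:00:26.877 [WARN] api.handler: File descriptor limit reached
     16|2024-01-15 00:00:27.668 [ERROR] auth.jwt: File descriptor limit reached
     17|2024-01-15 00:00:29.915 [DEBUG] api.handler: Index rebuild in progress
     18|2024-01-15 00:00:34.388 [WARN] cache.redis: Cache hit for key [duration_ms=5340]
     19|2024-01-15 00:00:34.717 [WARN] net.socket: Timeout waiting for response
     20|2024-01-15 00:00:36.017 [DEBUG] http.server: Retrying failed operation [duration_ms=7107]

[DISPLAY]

                                          
                                          
                                          
                                          
                                          
                                          
                                          
                                          
                                          
                                 ┏━━━━━━━━
                                 ┃ FileVie
                                 ┠────────
                                 ┃2024-01-
                 ┏━━━━━━━━━━━━━━━┃2024-01-
                 ┃ Spreadsheet   ┃2024-01-
                 ┠───────────────┃2024-01-
                 ┃A1:            ┃2024-01-
                 ┃       A       ┃2024-01-
                 ┃---------------┃2024-01-
                 ┃  1      [0]Foo┃2024-01-
                 ┃  2        3  4┗━━━━━━━━
                 ┃  3        0       0    
                 ┃  4 Foo            0    
                 ┃  5        0       0    


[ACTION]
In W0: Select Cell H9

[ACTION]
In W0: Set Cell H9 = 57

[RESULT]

                                          
                                          
                                          
                                          
                                          
                                          
                                          
                                          
                                          
                                 ┏━━━━━━━━
                                 ┃ FileVie
                                 ┠────────
                                 ┃2024-01-
                 ┏━━━━━━━━━━━━━━━┃2024-01-
                 ┃ Spreadsheet   ┃2024-01-
                 ┠───────────────┃2024-01-
                 ┃H9: 57         ┃2024-01-
                 ┃       A       ┃2024-01-
                 ┃---------------┃2024-01-
                 ┃  1        0Foo┃2024-01-
                 ┃  2        3  4┗━━━━━━━━
                 ┃  3        0       0    
                 ┃  4 Foo            0    
                 ┃  5        0       0    


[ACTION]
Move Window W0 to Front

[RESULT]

                                          
                                          
                                          
                                          
                                          
                                          
                                          
                                          
                                          
                                 ┏━━━━━━━━
                                 ┃ FileVie
                                 ┠────────
                                 ┃2024-01-
                 ┏━━━━━━━━━━━━━━━━━━━━━━━━
                 ┃ Spreadsheet            
                 ┠────────────────────────
                 ┃H9: 57                  
                 ┃       A       B       C
                 ┃------------------------
                 ┃  1        0Foo         
                 ┃  2        3  474.41    
                 ┃  3        0       0    
                 ┃  4 Foo            0    
                 ┃  5        0       0    


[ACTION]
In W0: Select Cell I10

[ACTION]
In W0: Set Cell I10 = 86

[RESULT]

                                          
                                          
                                          
                                          
                                          
                                          
                                          
                                          
                                          
                                 ┏━━━━━━━━
                                 ┃ FileVie
                                 ┠────────
                                 ┃2024-01-
                 ┏━━━━━━━━━━━━━━━━━━━━━━━━
                 ┃ Spreadsheet            
                 ┠────────────────────────
                 ┃I10: 86                 
                 ┃       A       B       C
                 ┃------------------------
                 ┃  1        0Foo         
                 ┃  2        3  474.41    
                 ┃  3        0       0    
                 ┃  4 Foo            0    
                 ┃  5        0       0    


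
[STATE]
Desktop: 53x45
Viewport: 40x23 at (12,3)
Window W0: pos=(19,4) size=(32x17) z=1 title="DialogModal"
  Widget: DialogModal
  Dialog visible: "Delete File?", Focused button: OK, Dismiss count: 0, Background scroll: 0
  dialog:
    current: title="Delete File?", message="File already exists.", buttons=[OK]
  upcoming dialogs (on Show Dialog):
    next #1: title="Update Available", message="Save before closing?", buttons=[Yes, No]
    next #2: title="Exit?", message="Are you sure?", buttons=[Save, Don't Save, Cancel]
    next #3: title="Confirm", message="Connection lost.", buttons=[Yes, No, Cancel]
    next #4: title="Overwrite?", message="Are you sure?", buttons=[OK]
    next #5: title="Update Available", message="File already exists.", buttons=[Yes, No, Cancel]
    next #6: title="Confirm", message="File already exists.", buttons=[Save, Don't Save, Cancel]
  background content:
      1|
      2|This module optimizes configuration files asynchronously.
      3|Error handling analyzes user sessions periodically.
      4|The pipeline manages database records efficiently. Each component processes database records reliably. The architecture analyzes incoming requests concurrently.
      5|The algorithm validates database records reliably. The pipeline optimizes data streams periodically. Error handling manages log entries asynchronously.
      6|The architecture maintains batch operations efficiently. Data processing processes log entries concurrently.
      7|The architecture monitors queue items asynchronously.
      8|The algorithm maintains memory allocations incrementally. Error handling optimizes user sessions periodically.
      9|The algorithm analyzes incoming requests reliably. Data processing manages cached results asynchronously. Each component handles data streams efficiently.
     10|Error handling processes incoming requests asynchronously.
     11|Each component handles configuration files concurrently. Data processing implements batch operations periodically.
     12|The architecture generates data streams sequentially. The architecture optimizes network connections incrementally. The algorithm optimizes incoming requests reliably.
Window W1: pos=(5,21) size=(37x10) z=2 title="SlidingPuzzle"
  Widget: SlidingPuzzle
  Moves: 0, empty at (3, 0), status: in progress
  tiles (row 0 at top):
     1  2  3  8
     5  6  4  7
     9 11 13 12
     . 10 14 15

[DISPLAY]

                                        
       ┏━━━━━━━━━━━━━━━━━━━━━━━━━━━━━━┓ 
       ┃ DialogModal                  ┃ 
       ┠──────────────────────────────┨ 
       ┃                              ┃ 
       ┃This module optimizes configur┃ 
       ┃Error handling analyzes user s┃ 
       ┃The pipeline manages database ┃ 
       ┃The┌──────────────────────┐aba┃ 
       ┃The│     Delete File?     │bat┃ 
       ┃The│ File already exists. │ueu┃ 
       ┃The│         [OK]         │ory┃ 
       ┃The└──────────────────────┘min┃ 
       ┃Error handling processes incom┃ 
       ┃Each component handles configu┃ 
       ┃The architecture generates dat┃ 
       ┃                              ┃ 
       ┗━━━━━━━━━━━━━━━━━━━━━━━━━━━━━━┛ 
━━━━━━━━━━━━━━━━━━━━━━━━━━━━━┓          
ngPuzzle                     ┃          
─────────────────────────────┨          
────┬────┬────┐              ┃          
  2 │  3 │  8 │              ┃          


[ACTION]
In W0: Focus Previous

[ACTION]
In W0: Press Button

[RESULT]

                                        
       ┏━━━━━━━━━━━━━━━━━━━━━━━━━━━━━━┓ 
       ┃ DialogModal                  ┃ 
       ┠──────────────────────────────┨ 
       ┃                              ┃ 
       ┃This module optimizes configur┃ 
       ┃Error handling analyzes user s┃ 
       ┃The pipeline manages database ┃ 
       ┃The algorithm validates databa┃ 
       ┃The architecture maintains bat┃ 
       ┃The architecture monitors queu┃ 
       ┃The algorithm maintains memory┃ 
       ┃The algorithm analyzes incomin┃ 
       ┃Error handling processes incom┃ 
       ┃Each component handles configu┃ 
       ┃The architecture generates dat┃ 
       ┃                              ┃ 
       ┗━━━━━━━━━━━━━━━━━━━━━━━━━━━━━━┛ 
━━━━━━━━━━━━━━━━━━━━━━━━━━━━━┓          
ngPuzzle                     ┃          
─────────────────────────────┨          
────┬────┬────┐              ┃          
  2 │  3 │  8 │              ┃          


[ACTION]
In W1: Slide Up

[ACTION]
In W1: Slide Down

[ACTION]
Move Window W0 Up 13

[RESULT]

       ┃                              ┃ 
       ┃This module optimizes configur┃ 
       ┃Error handling analyzes user s┃ 
       ┃The pipeline manages database ┃ 
       ┃The algorithm validates databa┃ 
       ┃The architecture maintains bat┃ 
       ┃The architecture monitors queu┃ 
       ┃The algorithm maintains memory┃ 
       ┃The algorithm analyzes incomin┃ 
       ┃Error handling processes incom┃ 
       ┃Each component handles configu┃ 
       ┃The architecture generates dat┃ 
       ┃                              ┃ 
       ┗━━━━━━━━━━━━━━━━━━━━━━━━━━━━━━┛ 
                                        
                                        
                                        
                                        
━━━━━━━━━━━━━━━━━━━━━━━━━━━━━┓          
ngPuzzle                     ┃          
─────────────────────────────┨          
────┬────┬────┐              ┃          
  2 │  3 │  8 │              ┃          


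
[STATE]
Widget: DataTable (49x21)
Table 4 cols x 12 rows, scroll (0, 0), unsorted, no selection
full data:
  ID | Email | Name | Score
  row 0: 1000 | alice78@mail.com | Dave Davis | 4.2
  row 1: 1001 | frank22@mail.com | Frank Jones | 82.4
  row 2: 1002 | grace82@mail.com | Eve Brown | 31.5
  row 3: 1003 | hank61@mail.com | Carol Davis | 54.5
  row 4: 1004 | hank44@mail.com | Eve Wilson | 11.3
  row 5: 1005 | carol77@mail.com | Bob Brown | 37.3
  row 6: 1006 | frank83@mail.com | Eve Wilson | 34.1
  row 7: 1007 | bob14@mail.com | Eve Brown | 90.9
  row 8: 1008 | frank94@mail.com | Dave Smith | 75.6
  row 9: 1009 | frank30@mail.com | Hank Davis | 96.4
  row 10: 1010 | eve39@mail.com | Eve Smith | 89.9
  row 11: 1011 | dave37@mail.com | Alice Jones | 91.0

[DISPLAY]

ID  │Email           │Name       │Score          
────┼────────────────┼───────────┼─────          
1000│alice78@mail.com│Dave Davis │4.2            
1001│frank22@mail.com│Frank Jones│82.4           
1002│grace82@mail.com│Eve Brown  │31.5           
1003│hank61@mail.com │Carol Davis│54.5           
1004│hank44@mail.com │Eve Wilson │11.3           
1005│carol77@mail.com│Bob Brown  │37.3           
1006│frank83@mail.com│Eve Wilson │34.1           
1007│bob14@mail.com  │Eve Brown  │90.9           
1008│frank94@mail.com│Dave Smith │75.6           
1009│frank30@mail.com│Hank Davis │96.4           
1010│eve39@mail.com  │Eve Smith  │89.9           
1011│dave37@mail.com │Alice Jones│91.0           
                                                 
                                                 
                                                 
                                                 
                                                 
                                                 
                                                 


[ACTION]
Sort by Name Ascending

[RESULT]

ID  │Email           │Name      ▲│Score          
────┼────────────────┼───────────┼─────          
1011│dave37@mail.com │Alice Jones│91.0           
1005│carol77@mail.com│Bob Brown  │37.3           
1003│hank61@mail.com │Carol Davis│54.5           
1000│alice78@mail.com│Dave Davis │4.2            
1008│frank94@mail.com│Dave Smith │75.6           
1002│grace82@mail.com│Eve Brown  │31.5           
1007│bob14@mail.com  │Eve Brown  │90.9           
1010│eve39@mail.com  │Eve Smith  │89.9           
1004│hank44@mail.com │Eve Wilson │11.3           
1006│frank83@mail.com│Eve Wilson │34.1           
1001│frank22@mail.com│Frank Jones│82.4           
1009│frank30@mail.com│Hank Davis │96.4           
                                                 
                                                 
                                                 
                                                 
                                                 
                                                 
                                                 


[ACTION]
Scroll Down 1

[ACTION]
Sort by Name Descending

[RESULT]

ID  │Email           │Name      ▼│Score          
────┼────────────────┼───────────┼─────          
1009│frank30@mail.com│Hank Davis │96.4           
1001│frank22@mail.com│Frank Jones│82.4           
1004│hank44@mail.com │Eve Wilson │11.3           
1006│frank83@mail.com│Eve Wilson │34.1           
1010│eve39@mail.com  │Eve Smith  │89.9           
1002│grace82@mail.com│Eve Brown  │31.5           
1007│bob14@mail.com  │Eve Brown  │90.9           
1008│frank94@mail.com│Dave Smith │75.6           
1000│alice78@mail.com│Dave Davis │4.2            
1003│hank61@mail.com │Carol Davis│54.5           
1005│carol77@mail.com│Bob Brown  │37.3           
1011│dave37@mail.com │Alice Jones│91.0           
                                                 
                                                 
                                                 
                                                 
                                                 
                                                 
                                                 


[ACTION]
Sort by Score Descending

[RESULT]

ID  │Email           │Name       │Scor▼          
────┼────────────────┼───────────┼─────          
1009│frank30@mail.com│Hank Davis │96.4           
1011│dave37@mail.com │Alice Jones│91.0           
1007│bob14@mail.com  │Eve Brown  │90.9           
1010│eve39@mail.com  │Eve Smith  │89.9           
1001│frank22@mail.com│Frank Jones│82.4           
1008│frank94@mail.com│Dave Smith │75.6           
1003│hank61@mail.com │Carol Davis│54.5           
1005│carol77@mail.com│Bob Brown  │37.3           
1006│frank83@mail.com│Eve Wilson │34.1           
1002│grace82@mail.com│Eve Brown  │31.5           
1004│hank44@mail.com │Eve Wilson │11.3           
1000│alice78@mail.com│Dave Davis │4.2            
                                                 
                                                 
                                                 
                                                 
                                                 
                                                 
                                                 


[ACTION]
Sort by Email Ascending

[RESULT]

ID  │Email          ▲│Name       │Score          
────┼────────────────┼───────────┼─────          
1000│alice78@mail.com│Dave Davis │4.2            
1007│bob14@mail.com  │Eve Brown  │90.9           
1005│carol77@mail.com│Bob Brown  │37.3           
1011│dave37@mail.com │Alice Jones│91.0           
1010│eve39@mail.com  │Eve Smith  │89.9           
1001│frank22@mail.com│Frank Jones│82.4           
1009│frank30@mail.com│Hank Davis │96.4           
1006│frank83@mail.com│Eve Wilson │34.1           
1008│frank94@mail.com│Dave Smith │75.6           
1002│grace82@mail.com│Eve Brown  │31.5           
1004│hank44@mail.com │Eve Wilson │11.3           
1003│hank61@mail.com │Carol Davis│54.5           
                                                 
                                                 
                                                 
                                                 
                                                 
                                                 
                                                 


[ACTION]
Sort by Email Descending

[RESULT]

ID  │Email          ▼│Name       │Score          
────┼────────────────┼───────────┼─────          
1003│hank61@mail.com │Carol Davis│54.5           
1004│hank44@mail.com │Eve Wilson │11.3           
1002│grace82@mail.com│Eve Brown  │31.5           
1008│frank94@mail.com│Dave Smith │75.6           
1006│frank83@mail.com│Eve Wilson │34.1           
1009│frank30@mail.com│Hank Davis │96.4           
1001│frank22@mail.com│Frank Jones│82.4           
1010│eve39@mail.com  │Eve Smith  │89.9           
1011│dave37@mail.com │Alice Jones│91.0           
1005│carol77@mail.com│Bob Brown  │37.3           
1007│bob14@mail.com  │Eve Brown  │90.9           
1000│alice78@mail.com│Dave Davis │4.2            
                                                 
                                                 
                                                 
                                                 
                                                 
                                                 
                                                 
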